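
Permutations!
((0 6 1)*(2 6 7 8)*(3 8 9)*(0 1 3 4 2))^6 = (0 3 2 9)(4 7 8 6) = ((0 7 9 4 2 6 3 8))^6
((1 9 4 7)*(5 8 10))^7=(1 7 4 9)(5 8 10)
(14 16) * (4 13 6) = (4 13 6)(14 16) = [0, 1, 2, 3, 13, 5, 4, 7, 8, 9, 10, 11, 12, 6, 16, 15, 14]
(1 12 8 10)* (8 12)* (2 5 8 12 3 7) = (1 12 3 7 2 5 8 10) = [0, 12, 5, 7, 4, 8, 6, 2, 10, 9, 1, 11, 3]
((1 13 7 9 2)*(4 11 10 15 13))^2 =(1 11 15 7 2 4 10 13 9)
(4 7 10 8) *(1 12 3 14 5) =(1 12 3 14 5)(4 7 10 8) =[0, 12, 2, 14, 7, 1, 6, 10, 4, 9, 8, 11, 3, 13, 5]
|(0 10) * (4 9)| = 2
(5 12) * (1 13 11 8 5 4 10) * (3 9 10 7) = (1 13 11 8 5 12 4 7 3 9 10) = [0, 13, 2, 9, 7, 12, 6, 3, 5, 10, 1, 8, 4, 11]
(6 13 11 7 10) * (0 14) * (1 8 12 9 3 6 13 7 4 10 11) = (0 14)(1 8 12 9 3 6 7 11 4 10 13) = [14, 8, 2, 6, 10, 5, 7, 11, 12, 3, 13, 4, 9, 1, 0]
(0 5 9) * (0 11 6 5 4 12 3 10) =(0 4 12 3 10)(5 9 11 6) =[4, 1, 2, 10, 12, 9, 5, 7, 8, 11, 0, 6, 3]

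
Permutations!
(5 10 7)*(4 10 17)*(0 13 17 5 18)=(0 13 17 4 10 7 18)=[13, 1, 2, 3, 10, 5, 6, 18, 8, 9, 7, 11, 12, 17, 14, 15, 16, 4, 0]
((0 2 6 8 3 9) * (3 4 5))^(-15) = (0 2 6 8 4 5 3 9)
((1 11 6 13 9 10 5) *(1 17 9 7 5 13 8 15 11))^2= ((5 17 9 10 13 7)(6 8 15 11))^2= (5 9 13)(6 15)(7 17 10)(8 11)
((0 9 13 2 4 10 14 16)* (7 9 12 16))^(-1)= ((0 12 16)(2 4 10 14 7 9 13))^(-1)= (0 16 12)(2 13 9 7 14 10 4)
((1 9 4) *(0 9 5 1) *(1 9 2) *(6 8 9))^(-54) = ((0 2 1 5 6 8 9 4))^(-54) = (0 1 6 9)(2 5 8 4)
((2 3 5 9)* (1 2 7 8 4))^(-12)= ((1 2 3 5 9 7 8 4))^(-12)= (1 9)(2 7)(3 8)(4 5)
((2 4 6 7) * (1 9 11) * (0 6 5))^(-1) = ((0 6 7 2 4 5)(1 9 11))^(-1) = (0 5 4 2 7 6)(1 11 9)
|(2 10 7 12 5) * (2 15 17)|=7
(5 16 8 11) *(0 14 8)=(0 14 8 11 5 16)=[14, 1, 2, 3, 4, 16, 6, 7, 11, 9, 10, 5, 12, 13, 8, 15, 0]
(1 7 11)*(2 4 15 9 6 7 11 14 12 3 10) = [0, 11, 4, 10, 15, 5, 7, 14, 8, 6, 2, 1, 3, 13, 12, 9] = (1 11)(2 4 15 9 6 7 14 12 3 10)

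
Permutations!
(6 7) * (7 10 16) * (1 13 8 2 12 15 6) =(1 13 8 2 12 15 6 10 16 7) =[0, 13, 12, 3, 4, 5, 10, 1, 2, 9, 16, 11, 15, 8, 14, 6, 7]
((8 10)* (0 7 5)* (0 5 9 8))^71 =(0 7 9 8 10)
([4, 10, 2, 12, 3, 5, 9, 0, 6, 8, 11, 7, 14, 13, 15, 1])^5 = (0 15)(1 4)(3 10)(6 8 9)(7 14)(11 12)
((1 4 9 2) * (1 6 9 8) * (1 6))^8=((1 4 8 6 9 2))^8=(1 8 9)(2 4 6)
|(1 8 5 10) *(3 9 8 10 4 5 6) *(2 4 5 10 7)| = |(1 7 2 4 10)(3 9 8 6)| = 20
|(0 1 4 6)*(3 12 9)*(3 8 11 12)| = 4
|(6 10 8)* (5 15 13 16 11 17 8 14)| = 10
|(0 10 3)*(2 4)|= |(0 10 3)(2 4)|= 6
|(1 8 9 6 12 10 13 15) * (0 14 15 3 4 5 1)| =30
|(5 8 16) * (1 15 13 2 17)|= 15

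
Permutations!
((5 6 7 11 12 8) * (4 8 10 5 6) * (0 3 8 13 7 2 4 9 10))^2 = (0 8 2 13 11)(3 6 4 7 12)(5 10 9)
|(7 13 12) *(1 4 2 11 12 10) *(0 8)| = 8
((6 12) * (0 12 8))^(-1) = (0 8 6 12) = ((0 12 6 8))^(-1)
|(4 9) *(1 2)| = |(1 2)(4 9)| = 2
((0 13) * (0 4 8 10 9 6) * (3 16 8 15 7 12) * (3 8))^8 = (16)(0 9 8 7 4)(6 10 12 15 13)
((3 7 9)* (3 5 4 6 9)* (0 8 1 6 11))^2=(0 1 9 4)(5 11 8 6)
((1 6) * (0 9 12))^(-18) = ((0 9 12)(1 6))^(-18) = (12)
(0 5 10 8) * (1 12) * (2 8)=(0 5 10 2 8)(1 12)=[5, 12, 8, 3, 4, 10, 6, 7, 0, 9, 2, 11, 1]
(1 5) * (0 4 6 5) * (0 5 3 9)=(0 4 6 3 9)(1 5)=[4, 5, 2, 9, 6, 1, 3, 7, 8, 0]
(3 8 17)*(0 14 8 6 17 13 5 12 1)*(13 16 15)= (0 14 8 16 15 13 5 12 1)(3 6 17)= [14, 0, 2, 6, 4, 12, 17, 7, 16, 9, 10, 11, 1, 5, 8, 13, 15, 3]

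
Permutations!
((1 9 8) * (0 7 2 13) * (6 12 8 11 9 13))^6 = (0 1 12 2)(6 7 13 8)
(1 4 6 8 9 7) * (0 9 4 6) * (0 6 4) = (0 9 7 1 4 6 8) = [9, 4, 2, 3, 6, 5, 8, 1, 0, 7]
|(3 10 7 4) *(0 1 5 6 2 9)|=12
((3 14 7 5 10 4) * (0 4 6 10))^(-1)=(0 5 7 14 3 4)(6 10)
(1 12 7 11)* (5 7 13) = [0, 12, 2, 3, 4, 7, 6, 11, 8, 9, 10, 1, 13, 5] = (1 12 13 5 7 11)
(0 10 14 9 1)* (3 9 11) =(0 10 14 11 3 9 1) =[10, 0, 2, 9, 4, 5, 6, 7, 8, 1, 14, 3, 12, 13, 11]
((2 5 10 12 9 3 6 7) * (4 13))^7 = ((2 5 10 12 9 3 6 7)(4 13))^7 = (2 7 6 3 9 12 10 5)(4 13)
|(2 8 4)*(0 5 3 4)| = |(0 5 3 4 2 8)| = 6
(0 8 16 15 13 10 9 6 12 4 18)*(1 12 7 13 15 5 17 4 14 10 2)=(0 8 16 5 17 4 18)(1 12 14 10 9 6 7 13 2)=[8, 12, 1, 3, 18, 17, 7, 13, 16, 6, 9, 11, 14, 2, 10, 15, 5, 4, 0]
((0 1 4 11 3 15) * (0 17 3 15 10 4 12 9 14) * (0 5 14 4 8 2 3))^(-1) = (0 17 15 11 4 9 12 1)(2 8 10 3)(5 14)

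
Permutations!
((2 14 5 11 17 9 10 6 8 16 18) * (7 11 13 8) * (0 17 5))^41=((0 17 9 10 6 7 11 5 13 8 16 18 2 14))^41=(0 14 2 18 16 8 13 5 11 7 6 10 9 17)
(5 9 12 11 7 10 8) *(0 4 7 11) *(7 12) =[4, 1, 2, 3, 12, 9, 6, 10, 5, 7, 8, 11, 0] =(0 4 12)(5 9 7 10 8)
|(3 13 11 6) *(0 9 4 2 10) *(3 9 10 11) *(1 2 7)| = |(0 10)(1 2 11 6 9 4 7)(3 13)| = 14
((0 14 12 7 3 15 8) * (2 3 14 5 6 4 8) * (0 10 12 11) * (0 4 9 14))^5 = (0 11 7 14 12 9 10 6 8 5 4)(2 15 3)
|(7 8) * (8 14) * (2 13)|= |(2 13)(7 14 8)|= 6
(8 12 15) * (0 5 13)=[5, 1, 2, 3, 4, 13, 6, 7, 12, 9, 10, 11, 15, 0, 14, 8]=(0 5 13)(8 12 15)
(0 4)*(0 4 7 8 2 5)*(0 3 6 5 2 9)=(0 7 8 9)(3 6 5)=[7, 1, 2, 6, 4, 3, 5, 8, 9, 0]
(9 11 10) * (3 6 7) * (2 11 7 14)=(2 11 10 9 7 3 6 14)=[0, 1, 11, 6, 4, 5, 14, 3, 8, 7, 9, 10, 12, 13, 2]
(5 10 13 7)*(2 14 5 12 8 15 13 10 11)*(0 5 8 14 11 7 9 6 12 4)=(0 5 7 4)(2 11)(6 12 14 8 15 13 9)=[5, 1, 11, 3, 0, 7, 12, 4, 15, 6, 10, 2, 14, 9, 8, 13]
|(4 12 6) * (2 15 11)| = 3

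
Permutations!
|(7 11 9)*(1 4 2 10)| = 12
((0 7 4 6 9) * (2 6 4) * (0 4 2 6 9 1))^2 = (0 6)(1 7)(2 4 9)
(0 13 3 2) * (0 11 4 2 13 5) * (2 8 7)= (0 5)(2 11 4 8 7)(3 13)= [5, 1, 11, 13, 8, 0, 6, 2, 7, 9, 10, 4, 12, 3]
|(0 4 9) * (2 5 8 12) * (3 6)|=12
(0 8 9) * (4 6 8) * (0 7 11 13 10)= (0 4 6 8 9 7 11 13 10)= [4, 1, 2, 3, 6, 5, 8, 11, 9, 7, 0, 13, 12, 10]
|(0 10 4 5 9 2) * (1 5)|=7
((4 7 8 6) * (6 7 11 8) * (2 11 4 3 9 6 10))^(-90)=(11)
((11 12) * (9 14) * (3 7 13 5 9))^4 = ((3 7 13 5 9 14)(11 12))^4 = (3 9 13)(5 7 14)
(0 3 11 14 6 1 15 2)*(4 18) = [3, 15, 0, 11, 18, 5, 1, 7, 8, 9, 10, 14, 12, 13, 6, 2, 16, 17, 4] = (0 3 11 14 6 1 15 2)(4 18)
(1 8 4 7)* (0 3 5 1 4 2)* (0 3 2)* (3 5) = (0 2 5 1 8)(4 7) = [2, 8, 5, 3, 7, 1, 6, 4, 0]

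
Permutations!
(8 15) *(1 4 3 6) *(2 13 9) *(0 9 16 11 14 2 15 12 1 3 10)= [9, 4, 13, 6, 10, 5, 3, 7, 12, 15, 0, 14, 1, 16, 2, 8, 11]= (0 9 15 8 12 1 4 10)(2 13 16 11 14)(3 6)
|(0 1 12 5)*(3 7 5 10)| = |(0 1 12 10 3 7 5)| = 7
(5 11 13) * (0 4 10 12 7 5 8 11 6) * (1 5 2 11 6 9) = (0 4 10 12 7 2 11 13 8 6)(1 5 9) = [4, 5, 11, 3, 10, 9, 0, 2, 6, 1, 12, 13, 7, 8]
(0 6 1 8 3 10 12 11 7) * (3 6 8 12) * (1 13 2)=(0 8 6 13 2 1 12 11 7)(3 10)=[8, 12, 1, 10, 4, 5, 13, 0, 6, 9, 3, 7, 11, 2]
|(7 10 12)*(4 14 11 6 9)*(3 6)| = |(3 6 9 4 14 11)(7 10 12)| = 6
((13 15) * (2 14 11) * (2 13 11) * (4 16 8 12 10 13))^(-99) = ((2 14)(4 16 8 12 10 13 15 11))^(-99) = (2 14)(4 13 8 11 10 16 15 12)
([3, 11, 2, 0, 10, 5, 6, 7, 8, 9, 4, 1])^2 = [0, 1, 2, 3, 4, 5, 6, 7, 8, 9, 10, 11]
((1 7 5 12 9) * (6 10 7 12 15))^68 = ((1 12 9)(5 15 6 10 7))^68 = (1 9 12)(5 10 15 7 6)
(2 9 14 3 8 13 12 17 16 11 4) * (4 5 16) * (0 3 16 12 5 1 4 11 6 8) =(0 3)(1 4 2 9 14 16 6 8 13 5 12 17 11) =[3, 4, 9, 0, 2, 12, 8, 7, 13, 14, 10, 1, 17, 5, 16, 15, 6, 11]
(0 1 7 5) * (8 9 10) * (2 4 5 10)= (0 1 7 10 8 9 2 4 5)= [1, 7, 4, 3, 5, 0, 6, 10, 9, 2, 8]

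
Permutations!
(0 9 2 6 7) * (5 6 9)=(0 5 6 7)(2 9)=[5, 1, 9, 3, 4, 6, 7, 0, 8, 2]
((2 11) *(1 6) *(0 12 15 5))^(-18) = ((0 12 15 5)(1 6)(2 11))^(-18) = (0 15)(5 12)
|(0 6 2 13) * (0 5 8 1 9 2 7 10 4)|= 30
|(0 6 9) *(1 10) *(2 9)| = 4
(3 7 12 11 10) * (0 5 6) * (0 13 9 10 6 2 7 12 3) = (0 5 2 7 3 12 11 6 13 9 10) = [5, 1, 7, 12, 4, 2, 13, 3, 8, 10, 0, 6, 11, 9]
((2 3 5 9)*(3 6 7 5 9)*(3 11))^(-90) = (2 6 7 5 11 3 9)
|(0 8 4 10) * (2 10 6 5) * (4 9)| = 8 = |(0 8 9 4 6 5 2 10)|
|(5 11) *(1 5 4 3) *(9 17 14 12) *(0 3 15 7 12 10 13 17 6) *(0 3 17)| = |(0 17 14 10 13)(1 5 11 4 15 7 12 9 6 3)| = 10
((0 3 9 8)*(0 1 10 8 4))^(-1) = (0 4 9 3)(1 8 10)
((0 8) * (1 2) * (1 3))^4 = (8)(1 2 3)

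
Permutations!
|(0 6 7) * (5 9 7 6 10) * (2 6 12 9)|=|(0 10 5 2 6 12 9 7)|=8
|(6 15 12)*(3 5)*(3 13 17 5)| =3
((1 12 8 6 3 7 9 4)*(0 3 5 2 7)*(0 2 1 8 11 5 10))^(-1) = ((0 3 2 7 9 4 8 6 10)(1 12 11 5))^(-1) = (0 10 6 8 4 9 7 2 3)(1 5 11 12)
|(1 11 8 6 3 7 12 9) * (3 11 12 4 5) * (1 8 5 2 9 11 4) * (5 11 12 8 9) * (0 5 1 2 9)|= 10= |(12)(0 5 3 7 2 1 8 6 4 9)|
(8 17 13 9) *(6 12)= (6 12)(8 17 13 9)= [0, 1, 2, 3, 4, 5, 12, 7, 17, 8, 10, 11, 6, 9, 14, 15, 16, 13]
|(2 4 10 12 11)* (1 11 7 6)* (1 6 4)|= 12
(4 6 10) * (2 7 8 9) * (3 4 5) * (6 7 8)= [0, 1, 8, 4, 7, 3, 10, 6, 9, 2, 5]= (2 8 9)(3 4 7 6 10 5)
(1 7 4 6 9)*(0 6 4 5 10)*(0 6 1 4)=(0 1 7 5 10 6 9 4)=[1, 7, 2, 3, 0, 10, 9, 5, 8, 4, 6]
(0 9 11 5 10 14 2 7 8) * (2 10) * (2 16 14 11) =(0 9 2 7 8)(5 16 14 10 11) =[9, 1, 7, 3, 4, 16, 6, 8, 0, 2, 11, 5, 12, 13, 10, 15, 14]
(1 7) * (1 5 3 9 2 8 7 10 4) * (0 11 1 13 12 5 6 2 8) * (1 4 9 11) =(0 1 10 9 8 7 6 2)(3 11 4 13 12 5) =[1, 10, 0, 11, 13, 3, 2, 6, 7, 8, 9, 4, 5, 12]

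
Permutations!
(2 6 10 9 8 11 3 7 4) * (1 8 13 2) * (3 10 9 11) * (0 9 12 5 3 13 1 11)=(0 9 1 8 13 2 6 12 5 3 7 4 11 10)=[9, 8, 6, 7, 11, 3, 12, 4, 13, 1, 0, 10, 5, 2]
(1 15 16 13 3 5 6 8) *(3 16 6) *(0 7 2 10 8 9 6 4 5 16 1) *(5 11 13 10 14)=(0 7 2 14 5 3 16 10 8)(1 15 4 11 13)(6 9)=[7, 15, 14, 16, 11, 3, 9, 2, 0, 6, 8, 13, 12, 1, 5, 4, 10]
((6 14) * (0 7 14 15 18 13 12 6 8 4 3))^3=(0 8)(3 14)(4 7)(6 13 15 12 18)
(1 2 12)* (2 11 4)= (1 11 4 2 12)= [0, 11, 12, 3, 2, 5, 6, 7, 8, 9, 10, 4, 1]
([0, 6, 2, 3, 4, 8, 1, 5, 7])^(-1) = [0, 6, 2, 3, 4, 7, 1, 8, 5]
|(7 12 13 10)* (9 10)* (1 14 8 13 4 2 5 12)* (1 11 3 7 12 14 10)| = |(1 10 12 4 2 5 14 8 13 9)(3 7 11)| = 30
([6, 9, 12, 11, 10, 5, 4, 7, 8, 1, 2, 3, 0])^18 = (12)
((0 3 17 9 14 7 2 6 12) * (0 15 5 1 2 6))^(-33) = ((0 3 17 9 14 7 6 12 15 5 1 2))^(-33) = (0 9 6 5)(1 3 14 12)(2 17 7 15)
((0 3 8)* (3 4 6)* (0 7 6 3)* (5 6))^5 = (0 5 8 4 6 7 3)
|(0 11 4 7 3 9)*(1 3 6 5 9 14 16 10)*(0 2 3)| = 13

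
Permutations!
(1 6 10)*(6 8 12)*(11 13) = (1 8 12 6 10)(11 13) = [0, 8, 2, 3, 4, 5, 10, 7, 12, 9, 1, 13, 6, 11]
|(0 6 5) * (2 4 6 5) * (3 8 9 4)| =6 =|(0 5)(2 3 8 9 4 6)|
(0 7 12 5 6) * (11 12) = (0 7 11 12 5 6) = [7, 1, 2, 3, 4, 6, 0, 11, 8, 9, 10, 12, 5]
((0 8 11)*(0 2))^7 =(0 2 11 8)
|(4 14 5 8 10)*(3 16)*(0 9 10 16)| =|(0 9 10 4 14 5 8 16 3)| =9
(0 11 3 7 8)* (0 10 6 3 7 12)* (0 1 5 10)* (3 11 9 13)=(0 9 13 3 12 1 5 10 6 11 7 8)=[9, 5, 2, 12, 4, 10, 11, 8, 0, 13, 6, 7, 1, 3]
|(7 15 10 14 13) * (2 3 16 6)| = |(2 3 16 6)(7 15 10 14 13)| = 20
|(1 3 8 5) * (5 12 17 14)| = |(1 3 8 12 17 14 5)| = 7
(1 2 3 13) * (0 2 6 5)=[2, 6, 3, 13, 4, 0, 5, 7, 8, 9, 10, 11, 12, 1]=(0 2 3 13 1 6 5)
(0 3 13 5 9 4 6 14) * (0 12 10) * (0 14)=[3, 1, 2, 13, 6, 9, 0, 7, 8, 4, 14, 11, 10, 5, 12]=(0 3 13 5 9 4 6)(10 14 12)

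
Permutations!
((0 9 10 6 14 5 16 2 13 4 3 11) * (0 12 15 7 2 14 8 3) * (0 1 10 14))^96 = (0 9 14 5 16)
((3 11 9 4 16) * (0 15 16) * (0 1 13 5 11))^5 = (0 15 16 3)(1 4 9 11 5 13)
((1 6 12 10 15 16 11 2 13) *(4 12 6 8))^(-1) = ((1 8 4 12 10 15 16 11 2 13))^(-1) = (1 13 2 11 16 15 10 12 4 8)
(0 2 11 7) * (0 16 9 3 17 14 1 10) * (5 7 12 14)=[2, 10, 11, 17, 4, 7, 6, 16, 8, 3, 0, 12, 14, 13, 1, 15, 9, 5]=(0 2 11 12 14 1 10)(3 17 5 7 16 9)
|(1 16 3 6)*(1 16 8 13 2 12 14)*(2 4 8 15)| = 15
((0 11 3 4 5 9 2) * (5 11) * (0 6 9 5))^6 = (11)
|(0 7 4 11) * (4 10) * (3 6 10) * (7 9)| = 8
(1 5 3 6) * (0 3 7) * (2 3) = (0 2 3 6 1 5 7) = [2, 5, 3, 6, 4, 7, 1, 0]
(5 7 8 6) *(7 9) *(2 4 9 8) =(2 4 9 7)(5 8 6) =[0, 1, 4, 3, 9, 8, 5, 2, 6, 7]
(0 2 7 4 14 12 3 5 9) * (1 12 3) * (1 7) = (0 2 1 12 7 4 14 3 5 9) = [2, 12, 1, 5, 14, 9, 6, 4, 8, 0, 10, 11, 7, 13, 3]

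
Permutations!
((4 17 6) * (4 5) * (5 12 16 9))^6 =((4 17 6 12 16 9 5))^6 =(4 5 9 16 12 6 17)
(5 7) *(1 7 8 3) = (1 7 5 8 3) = [0, 7, 2, 1, 4, 8, 6, 5, 3]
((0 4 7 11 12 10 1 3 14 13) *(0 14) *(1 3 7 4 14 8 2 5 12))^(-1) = ((0 14 13 8 2 5 12 10 3)(1 7 11))^(-1) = (0 3 10 12 5 2 8 13 14)(1 11 7)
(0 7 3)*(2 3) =(0 7 2 3) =[7, 1, 3, 0, 4, 5, 6, 2]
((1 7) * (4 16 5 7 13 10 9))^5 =((1 13 10 9 4 16 5 7))^5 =(1 16 10 7 4 13 5 9)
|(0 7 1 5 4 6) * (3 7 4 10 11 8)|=21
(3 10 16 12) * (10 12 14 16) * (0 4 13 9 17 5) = (0 4 13 9 17 5)(3 12)(14 16) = [4, 1, 2, 12, 13, 0, 6, 7, 8, 17, 10, 11, 3, 9, 16, 15, 14, 5]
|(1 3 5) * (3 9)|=4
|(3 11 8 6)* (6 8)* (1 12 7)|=3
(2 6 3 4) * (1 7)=(1 7)(2 6 3 4)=[0, 7, 6, 4, 2, 5, 3, 1]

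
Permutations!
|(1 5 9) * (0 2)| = 6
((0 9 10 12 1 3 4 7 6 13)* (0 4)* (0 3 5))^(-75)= ((0 9 10 12 1 5)(4 7 6 13))^(-75)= (0 12)(1 9)(4 7 6 13)(5 10)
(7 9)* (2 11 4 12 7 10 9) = (2 11 4 12 7)(9 10) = [0, 1, 11, 3, 12, 5, 6, 2, 8, 10, 9, 4, 7]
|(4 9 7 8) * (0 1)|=|(0 1)(4 9 7 8)|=4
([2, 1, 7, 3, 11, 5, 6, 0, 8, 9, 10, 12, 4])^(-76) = [7, 1, 0, 3, 12, 5, 6, 2, 8, 9, 10, 4, 11]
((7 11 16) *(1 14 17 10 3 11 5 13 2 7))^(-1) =(1 16 11 3 10 17 14)(2 13 5 7)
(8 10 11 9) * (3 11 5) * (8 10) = (3 11 9 10 5) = [0, 1, 2, 11, 4, 3, 6, 7, 8, 10, 5, 9]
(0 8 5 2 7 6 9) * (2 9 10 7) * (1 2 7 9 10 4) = (0 8 5 10 9)(1 2 7 6 4) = [8, 2, 7, 3, 1, 10, 4, 6, 5, 0, 9]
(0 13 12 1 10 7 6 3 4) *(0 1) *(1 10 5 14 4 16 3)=[13, 5, 2, 16, 10, 14, 1, 6, 8, 9, 7, 11, 0, 12, 4, 15, 3]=(0 13 12)(1 5 14 4 10 7 6)(3 16)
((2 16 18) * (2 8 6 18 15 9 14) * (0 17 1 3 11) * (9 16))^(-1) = ((0 17 1 3 11)(2 9 14)(6 18 8)(15 16))^(-1) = (0 11 3 1 17)(2 14 9)(6 8 18)(15 16)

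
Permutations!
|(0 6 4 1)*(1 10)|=5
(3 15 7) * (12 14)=(3 15 7)(12 14)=[0, 1, 2, 15, 4, 5, 6, 3, 8, 9, 10, 11, 14, 13, 12, 7]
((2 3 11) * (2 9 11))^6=(11)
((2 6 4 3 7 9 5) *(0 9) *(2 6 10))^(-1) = ((0 9 5 6 4 3 7)(2 10))^(-1) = (0 7 3 4 6 5 9)(2 10)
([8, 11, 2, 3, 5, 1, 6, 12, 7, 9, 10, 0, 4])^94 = (0 1 4 7)(5 12 8 11)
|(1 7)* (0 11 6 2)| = |(0 11 6 2)(1 7)| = 4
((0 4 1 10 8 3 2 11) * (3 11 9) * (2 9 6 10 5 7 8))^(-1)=((0 4 1 5 7 8 11)(2 6 10)(3 9))^(-1)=(0 11 8 7 5 1 4)(2 10 6)(3 9)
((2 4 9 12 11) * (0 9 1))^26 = (0 4 11 9 1 2 12)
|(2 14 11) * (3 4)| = |(2 14 11)(3 4)| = 6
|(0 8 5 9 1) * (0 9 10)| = 4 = |(0 8 5 10)(1 9)|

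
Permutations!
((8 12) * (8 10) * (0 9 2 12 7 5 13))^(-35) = ((0 9 2 12 10 8 7 5 13))^(-35) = (0 9 2 12 10 8 7 5 13)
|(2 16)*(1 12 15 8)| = 4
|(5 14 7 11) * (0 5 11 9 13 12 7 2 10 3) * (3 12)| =|(0 5 14 2 10 12 7 9 13 3)| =10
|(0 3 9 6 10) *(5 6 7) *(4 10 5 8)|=|(0 3 9 7 8 4 10)(5 6)|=14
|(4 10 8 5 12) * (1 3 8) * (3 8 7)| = 6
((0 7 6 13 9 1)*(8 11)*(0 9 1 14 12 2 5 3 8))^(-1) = (0 11 8 3 5 2 12 14 9 1 13 6 7) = ((0 7 6 13 1 9 14 12 2 5 3 8 11))^(-1)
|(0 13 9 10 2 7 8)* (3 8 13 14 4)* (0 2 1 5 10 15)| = |(0 14 4 3 8 2 7 13 9 15)(1 5 10)| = 30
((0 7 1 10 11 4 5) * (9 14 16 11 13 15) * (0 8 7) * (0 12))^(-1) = (0 12)(1 7 8 5 4 11 16 14 9 15 13 10)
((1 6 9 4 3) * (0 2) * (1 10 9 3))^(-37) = (0 2)(1 4 9 10 3 6)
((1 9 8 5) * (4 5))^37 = (1 8 5 9 4)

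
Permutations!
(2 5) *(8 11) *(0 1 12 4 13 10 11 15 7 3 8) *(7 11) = (0 1 12 4 13 10 7 3 8 15 11)(2 5) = [1, 12, 5, 8, 13, 2, 6, 3, 15, 9, 7, 0, 4, 10, 14, 11]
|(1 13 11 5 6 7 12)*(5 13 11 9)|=|(1 11 13 9 5 6 7 12)|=8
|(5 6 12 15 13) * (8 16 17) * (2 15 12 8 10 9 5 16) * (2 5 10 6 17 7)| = 20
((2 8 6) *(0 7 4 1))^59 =((0 7 4 1)(2 8 6))^59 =(0 1 4 7)(2 6 8)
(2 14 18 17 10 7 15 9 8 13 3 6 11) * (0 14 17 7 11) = [14, 1, 17, 6, 4, 5, 0, 15, 13, 8, 11, 2, 12, 3, 18, 9, 16, 10, 7] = (0 14 18 7 15 9 8 13 3 6)(2 17 10 11)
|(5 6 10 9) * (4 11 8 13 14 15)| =|(4 11 8 13 14 15)(5 6 10 9)| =12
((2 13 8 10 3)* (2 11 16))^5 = (2 11 10 13 16 3 8)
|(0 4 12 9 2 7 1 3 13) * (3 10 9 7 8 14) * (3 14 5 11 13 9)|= 13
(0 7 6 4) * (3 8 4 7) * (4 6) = (0 3 8 6 7 4) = [3, 1, 2, 8, 0, 5, 7, 4, 6]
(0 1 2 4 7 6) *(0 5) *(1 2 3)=(0 2 4 7 6 5)(1 3)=[2, 3, 4, 1, 7, 0, 5, 6]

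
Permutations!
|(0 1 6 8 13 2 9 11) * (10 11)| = 9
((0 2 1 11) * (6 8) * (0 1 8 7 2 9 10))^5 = ((0 9 10)(1 11)(2 8 6 7))^5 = (0 10 9)(1 11)(2 8 6 7)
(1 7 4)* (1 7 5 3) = (1 5 3)(4 7) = [0, 5, 2, 1, 7, 3, 6, 4]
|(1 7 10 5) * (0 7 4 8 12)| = 8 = |(0 7 10 5 1 4 8 12)|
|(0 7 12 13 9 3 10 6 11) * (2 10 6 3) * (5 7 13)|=24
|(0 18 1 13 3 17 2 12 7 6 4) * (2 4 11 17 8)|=13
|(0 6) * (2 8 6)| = |(0 2 8 6)| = 4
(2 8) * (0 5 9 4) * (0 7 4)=(0 5 9)(2 8)(4 7)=[5, 1, 8, 3, 7, 9, 6, 4, 2, 0]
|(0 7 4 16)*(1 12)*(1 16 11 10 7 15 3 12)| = |(0 15 3 12 16)(4 11 10 7)| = 20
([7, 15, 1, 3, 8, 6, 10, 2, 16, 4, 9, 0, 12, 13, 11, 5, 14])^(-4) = [8, 11, 14, 3, 5, 7, 2, 16, 6, 15, 1, 4, 12, 13, 9, 0, 10]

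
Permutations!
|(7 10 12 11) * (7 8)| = 5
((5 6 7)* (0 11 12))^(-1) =(0 12 11)(5 7 6)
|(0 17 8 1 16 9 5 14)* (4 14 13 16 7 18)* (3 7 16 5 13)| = |(0 17 8 1 16 9 13 5 3 7 18 4 14)| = 13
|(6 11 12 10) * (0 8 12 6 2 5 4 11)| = 9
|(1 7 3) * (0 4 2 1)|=|(0 4 2 1 7 3)|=6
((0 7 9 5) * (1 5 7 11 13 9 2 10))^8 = (0 5 1 10 2 7 9 13 11)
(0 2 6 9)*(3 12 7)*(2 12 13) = (0 12 7 3 13 2 6 9) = [12, 1, 6, 13, 4, 5, 9, 3, 8, 0, 10, 11, 7, 2]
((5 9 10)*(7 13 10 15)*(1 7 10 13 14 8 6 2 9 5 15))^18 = (15)(1 6 7 2 14 9 8)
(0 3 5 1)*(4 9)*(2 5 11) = (0 3 11 2 5 1)(4 9) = [3, 0, 5, 11, 9, 1, 6, 7, 8, 4, 10, 2]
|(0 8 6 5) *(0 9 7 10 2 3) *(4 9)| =10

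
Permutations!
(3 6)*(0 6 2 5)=[6, 1, 5, 2, 4, 0, 3]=(0 6 3 2 5)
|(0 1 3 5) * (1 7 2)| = 6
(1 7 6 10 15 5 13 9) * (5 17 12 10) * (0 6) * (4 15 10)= [6, 7, 2, 3, 15, 13, 5, 0, 8, 1, 10, 11, 4, 9, 14, 17, 16, 12]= (0 6 5 13 9 1 7)(4 15 17 12)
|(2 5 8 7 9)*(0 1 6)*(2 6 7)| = |(0 1 7 9 6)(2 5 8)| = 15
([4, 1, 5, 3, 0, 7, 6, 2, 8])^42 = (8)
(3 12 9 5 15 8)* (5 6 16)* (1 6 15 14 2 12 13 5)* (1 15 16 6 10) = (1 10)(2 12 9 16 15 8 3 13 5 14) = [0, 10, 12, 13, 4, 14, 6, 7, 3, 16, 1, 11, 9, 5, 2, 8, 15]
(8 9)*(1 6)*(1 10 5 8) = [0, 6, 2, 3, 4, 8, 10, 7, 9, 1, 5] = (1 6 10 5 8 9)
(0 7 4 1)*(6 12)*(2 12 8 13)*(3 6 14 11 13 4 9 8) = (0 7 9 8 4 1)(2 12 14 11 13)(3 6) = [7, 0, 12, 6, 1, 5, 3, 9, 4, 8, 10, 13, 14, 2, 11]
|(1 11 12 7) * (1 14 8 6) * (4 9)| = |(1 11 12 7 14 8 6)(4 9)| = 14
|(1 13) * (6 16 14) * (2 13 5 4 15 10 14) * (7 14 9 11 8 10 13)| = 20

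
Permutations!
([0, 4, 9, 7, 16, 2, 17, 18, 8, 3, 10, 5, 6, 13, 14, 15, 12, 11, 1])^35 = (1 9 17 4 3 11 16 7 5 12 18 2 6)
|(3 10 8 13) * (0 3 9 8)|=3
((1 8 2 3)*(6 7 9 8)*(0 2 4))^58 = ((0 2 3 1 6 7 9 8 4))^58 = (0 6 4 1 8 3 9 2 7)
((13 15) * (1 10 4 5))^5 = (1 10 4 5)(13 15)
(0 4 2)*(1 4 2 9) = (0 2)(1 4 9) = [2, 4, 0, 3, 9, 5, 6, 7, 8, 1]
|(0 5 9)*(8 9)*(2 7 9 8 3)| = 6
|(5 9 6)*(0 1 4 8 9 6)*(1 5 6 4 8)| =6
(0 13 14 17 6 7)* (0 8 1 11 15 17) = (0 13 14)(1 11 15 17 6 7 8) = [13, 11, 2, 3, 4, 5, 7, 8, 1, 9, 10, 15, 12, 14, 0, 17, 16, 6]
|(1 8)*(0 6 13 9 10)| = 10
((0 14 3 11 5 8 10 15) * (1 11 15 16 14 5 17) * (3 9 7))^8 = (0 3 9 16 8)(1 17 11)(5 15 7 14 10)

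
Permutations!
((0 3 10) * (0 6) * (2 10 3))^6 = (0 10)(2 6)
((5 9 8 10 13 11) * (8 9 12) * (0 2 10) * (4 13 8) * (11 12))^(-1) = (0 8 10 2)(4 12 13)(5 11)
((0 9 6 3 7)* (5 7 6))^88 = (9)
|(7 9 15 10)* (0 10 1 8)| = 7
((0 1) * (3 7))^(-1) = (0 1)(3 7)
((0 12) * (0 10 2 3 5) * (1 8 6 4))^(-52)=(0 10 3)(2 5 12)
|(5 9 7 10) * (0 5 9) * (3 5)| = |(0 3 5)(7 10 9)| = 3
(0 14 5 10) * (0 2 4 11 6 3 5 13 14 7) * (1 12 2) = (0 7)(1 12 2 4 11 6 3 5 10)(13 14) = [7, 12, 4, 5, 11, 10, 3, 0, 8, 9, 1, 6, 2, 14, 13]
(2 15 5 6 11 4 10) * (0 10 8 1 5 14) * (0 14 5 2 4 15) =(0 10 4 8 1 2)(5 6 11 15) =[10, 2, 0, 3, 8, 6, 11, 7, 1, 9, 4, 15, 12, 13, 14, 5]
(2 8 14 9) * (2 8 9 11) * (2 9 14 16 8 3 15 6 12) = (2 14 11 9 3 15 6 12)(8 16) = [0, 1, 14, 15, 4, 5, 12, 7, 16, 3, 10, 9, 2, 13, 11, 6, 8]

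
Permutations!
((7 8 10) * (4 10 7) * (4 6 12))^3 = (4 12 6 10)(7 8) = ((4 10 6 12)(7 8))^3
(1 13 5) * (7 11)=(1 13 5)(7 11)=[0, 13, 2, 3, 4, 1, 6, 11, 8, 9, 10, 7, 12, 5]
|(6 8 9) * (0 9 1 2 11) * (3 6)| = |(0 9 3 6 8 1 2 11)| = 8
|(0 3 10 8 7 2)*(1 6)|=6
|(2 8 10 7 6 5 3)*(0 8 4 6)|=|(0 8 10 7)(2 4 6 5 3)|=20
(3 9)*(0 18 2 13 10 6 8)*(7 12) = [18, 1, 13, 9, 4, 5, 8, 12, 0, 3, 6, 11, 7, 10, 14, 15, 16, 17, 2] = (0 18 2 13 10 6 8)(3 9)(7 12)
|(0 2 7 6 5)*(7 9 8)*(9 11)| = 8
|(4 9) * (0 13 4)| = |(0 13 4 9)| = 4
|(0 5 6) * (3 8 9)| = 3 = |(0 5 6)(3 8 9)|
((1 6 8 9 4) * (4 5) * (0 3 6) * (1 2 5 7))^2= ((0 3 6 8 9 7 1)(2 5 4))^2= (0 6 9 1 3 8 7)(2 4 5)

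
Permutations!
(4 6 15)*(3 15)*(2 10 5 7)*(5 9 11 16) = (2 10 9 11 16 5 7)(3 15 4 6) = [0, 1, 10, 15, 6, 7, 3, 2, 8, 11, 9, 16, 12, 13, 14, 4, 5]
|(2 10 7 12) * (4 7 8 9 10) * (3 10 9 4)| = |(2 3 10 8 4 7 12)| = 7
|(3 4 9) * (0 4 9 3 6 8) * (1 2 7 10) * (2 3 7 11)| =18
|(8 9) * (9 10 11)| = 4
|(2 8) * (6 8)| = |(2 6 8)| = 3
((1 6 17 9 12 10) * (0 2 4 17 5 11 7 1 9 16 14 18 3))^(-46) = (0 4 16 18)(1 7 11 5 6)(2 17 14 3)(9 10 12)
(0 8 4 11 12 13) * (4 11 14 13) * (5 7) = (0 8 11 12 4 14 13)(5 7) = [8, 1, 2, 3, 14, 7, 6, 5, 11, 9, 10, 12, 4, 0, 13]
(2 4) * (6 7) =(2 4)(6 7) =[0, 1, 4, 3, 2, 5, 7, 6]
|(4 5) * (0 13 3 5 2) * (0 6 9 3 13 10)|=|(13)(0 10)(2 6 9 3 5 4)|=6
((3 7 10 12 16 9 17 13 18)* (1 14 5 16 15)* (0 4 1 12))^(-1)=((0 4 1 14 5 16 9 17 13 18 3 7 10)(12 15))^(-1)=(0 10 7 3 18 13 17 9 16 5 14 1 4)(12 15)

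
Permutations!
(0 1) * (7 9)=(0 1)(7 9)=[1, 0, 2, 3, 4, 5, 6, 9, 8, 7]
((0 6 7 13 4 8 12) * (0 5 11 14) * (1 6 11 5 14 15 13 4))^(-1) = ((0 11 15 13 1 6 7 4 8 12 14))^(-1) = (0 14 12 8 4 7 6 1 13 15 11)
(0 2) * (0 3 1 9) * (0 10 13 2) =(1 9 10 13 2 3) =[0, 9, 3, 1, 4, 5, 6, 7, 8, 10, 13, 11, 12, 2]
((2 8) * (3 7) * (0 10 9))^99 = ((0 10 9)(2 8)(3 7))^99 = (10)(2 8)(3 7)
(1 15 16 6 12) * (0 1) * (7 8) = (0 1 15 16 6 12)(7 8) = [1, 15, 2, 3, 4, 5, 12, 8, 7, 9, 10, 11, 0, 13, 14, 16, 6]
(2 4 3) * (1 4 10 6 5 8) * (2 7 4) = (1 2 10 6 5 8)(3 7 4) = [0, 2, 10, 7, 3, 8, 5, 4, 1, 9, 6]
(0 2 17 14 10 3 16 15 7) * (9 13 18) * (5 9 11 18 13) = (0 2 17 14 10 3 16 15 7)(5 9)(11 18) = [2, 1, 17, 16, 4, 9, 6, 0, 8, 5, 3, 18, 12, 13, 10, 7, 15, 14, 11]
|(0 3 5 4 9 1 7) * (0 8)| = 8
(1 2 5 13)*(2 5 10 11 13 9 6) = (1 5 9 6 2 10 11 13) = [0, 5, 10, 3, 4, 9, 2, 7, 8, 6, 11, 13, 12, 1]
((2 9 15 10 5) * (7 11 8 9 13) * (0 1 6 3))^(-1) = (0 3 6 1)(2 5 10 15 9 8 11 7 13)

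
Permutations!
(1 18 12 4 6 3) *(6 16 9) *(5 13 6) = [0, 18, 2, 1, 16, 13, 3, 7, 8, 5, 10, 11, 4, 6, 14, 15, 9, 17, 12] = (1 18 12 4 16 9 5 13 6 3)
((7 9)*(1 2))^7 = (1 2)(7 9)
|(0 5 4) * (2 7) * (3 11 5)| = 10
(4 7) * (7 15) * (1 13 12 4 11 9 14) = [0, 13, 2, 3, 15, 5, 6, 11, 8, 14, 10, 9, 4, 12, 1, 7] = (1 13 12 4 15 7 11 9 14)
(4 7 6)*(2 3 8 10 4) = (2 3 8 10 4 7 6) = [0, 1, 3, 8, 7, 5, 2, 6, 10, 9, 4]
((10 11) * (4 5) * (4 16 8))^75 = (4 8 16 5)(10 11)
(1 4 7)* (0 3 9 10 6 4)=(0 3 9 10 6 4 7 1)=[3, 0, 2, 9, 7, 5, 4, 1, 8, 10, 6]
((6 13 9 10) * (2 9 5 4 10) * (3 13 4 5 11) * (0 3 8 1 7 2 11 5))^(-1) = (0 5 13 3)(1 8 11 9 2 7)(4 6 10)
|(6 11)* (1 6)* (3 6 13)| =|(1 13 3 6 11)| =5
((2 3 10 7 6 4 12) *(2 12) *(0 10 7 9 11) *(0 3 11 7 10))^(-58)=(12)(2 6 9 3)(4 7 10 11)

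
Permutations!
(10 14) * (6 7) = (6 7)(10 14) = [0, 1, 2, 3, 4, 5, 7, 6, 8, 9, 14, 11, 12, 13, 10]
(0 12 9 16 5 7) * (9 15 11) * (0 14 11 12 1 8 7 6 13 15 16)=[1, 8, 2, 3, 4, 6, 13, 14, 7, 0, 10, 9, 16, 15, 11, 12, 5]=(0 1 8 7 14 11 9)(5 6 13 15 12 16)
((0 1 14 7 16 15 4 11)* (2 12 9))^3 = ((0 1 14 7 16 15 4 11)(2 12 9))^3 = (0 7 4 1 16 11 14 15)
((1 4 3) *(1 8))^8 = ((1 4 3 8))^8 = (8)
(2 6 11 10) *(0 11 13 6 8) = (0 11 10 2 8)(6 13) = [11, 1, 8, 3, 4, 5, 13, 7, 0, 9, 2, 10, 12, 6]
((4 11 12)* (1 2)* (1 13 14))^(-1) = (1 14 13 2)(4 12 11)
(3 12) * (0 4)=[4, 1, 2, 12, 0, 5, 6, 7, 8, 9, 10, 11, 3]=(0 4)(3 12)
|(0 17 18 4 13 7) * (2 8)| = 6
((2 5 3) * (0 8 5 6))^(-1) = (0 6 2 3 5 8)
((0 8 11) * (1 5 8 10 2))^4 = (0 5 10 8 2 11 1)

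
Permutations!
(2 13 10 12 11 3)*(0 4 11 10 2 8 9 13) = (0 4 11 3 8 9 13 2)(10 12) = [4, 1, 0, 8, 11, 5, 6, 7, 9, 13, 12, 3, 10, 2]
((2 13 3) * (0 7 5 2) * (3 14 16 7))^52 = (2 7 14)(5 16 13)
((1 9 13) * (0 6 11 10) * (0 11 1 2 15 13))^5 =(0 6 1 9)(2 13 15)(10 11)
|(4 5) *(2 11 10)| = 6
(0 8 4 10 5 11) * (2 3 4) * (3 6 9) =(0 8 2 6 9 3 4 10 5 11) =[8, 1, 6, 4, 10, 11, 9, 7, 2, 3, 5, 0]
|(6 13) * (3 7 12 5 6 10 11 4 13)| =|(3 7 12 5 6)(4 13 10 11)| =20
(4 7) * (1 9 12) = (1 9 12)(4 7) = [0, 9, 2, 3, 7, 5, 6, 4, 8, 12, 10, 11, 1]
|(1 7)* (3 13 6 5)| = |(1 7)(3 13 6 5)| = 4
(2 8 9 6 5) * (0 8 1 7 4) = (0 8 9 6 5 2 1 7 4) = [8, 7, 1, 3, 0, 2, 5, 4, 9, 6]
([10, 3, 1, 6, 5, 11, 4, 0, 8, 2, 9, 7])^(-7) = [1, 5, 4, 11, 0, 10, 7, 2, 8, 6, 3, 9]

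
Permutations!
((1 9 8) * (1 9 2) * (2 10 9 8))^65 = (1 10 9 2)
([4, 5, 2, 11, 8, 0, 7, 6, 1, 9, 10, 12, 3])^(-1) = (0 5 1 8 4)(3 12 11)(6 7)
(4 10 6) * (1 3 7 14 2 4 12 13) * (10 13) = (1 3 7 14 2 4 13)(6 12 10) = [0, 3, 4, 7, 13, 5, 12, 14, 8, 9, 6, 11, 10, 1, 2]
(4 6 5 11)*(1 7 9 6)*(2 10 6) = (1 7 9 2 10 6 5 11 4) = [0, 7, 10, 3, 1, 11, 5, 9, 8, 2, 6, 4]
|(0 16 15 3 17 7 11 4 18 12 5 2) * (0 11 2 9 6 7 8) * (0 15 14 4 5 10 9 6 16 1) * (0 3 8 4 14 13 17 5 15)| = |(0 1 3 5 6 7 2 11 15 8)(4 18 12 10 9 16 13 17)| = 40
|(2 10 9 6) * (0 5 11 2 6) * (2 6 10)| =|(0 5 11 6 10 9)| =6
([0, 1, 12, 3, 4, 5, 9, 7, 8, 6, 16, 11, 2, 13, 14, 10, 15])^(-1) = [0, 1, 12, 3, 4, 5, 9, 7, 8, 6, 15, 11, 2, 13, 14, 16, 10]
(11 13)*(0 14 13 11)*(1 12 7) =(0 14 13)(1 12 7) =[14, 12, 2, 3, 4, 5, 6, 1, 8, 9, 10, 11, 7, 0, 13]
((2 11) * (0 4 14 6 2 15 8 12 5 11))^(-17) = (0 6 4 2 14)(5 8 11 12 15)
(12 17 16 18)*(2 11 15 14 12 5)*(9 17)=(2 11 15 14 12 9 17 16 18 5)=[0, 1, 11, 3, 4, 2, 6, 7, 8, 17, 10, 15, 9, 13, 12, 14, 18, 16, 5]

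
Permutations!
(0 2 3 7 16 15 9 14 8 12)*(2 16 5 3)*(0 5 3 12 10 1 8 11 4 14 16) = (1 8 10)(3 7)(4 14 11)(5 12)(9 16 15) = [0, 8, 2, 7, 14, 12, 6, 3, 10, 16, 1, 4, 5, 13, 11, 9, 15]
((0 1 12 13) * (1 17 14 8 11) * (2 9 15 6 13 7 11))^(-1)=(0 13 6 15 9 2 8 14 17)(1 11 7 12)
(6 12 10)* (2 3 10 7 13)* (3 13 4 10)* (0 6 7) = [6, 1, 13, 3, 10, 5, 12, 4, 8, 9, 7, 11, 0, 2] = (0 6 12)(2 13)(4 10 7)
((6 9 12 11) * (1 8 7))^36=(12)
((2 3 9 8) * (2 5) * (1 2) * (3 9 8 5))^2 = (1 9)(2 5)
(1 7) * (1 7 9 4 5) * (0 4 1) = (0 4 5)(1 9) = [4, 9, 2, 3, 5, 0, 6, 7, 8, 1]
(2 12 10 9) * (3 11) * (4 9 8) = (2 12 10 8 4 9)(3 11) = [0, 1, 12, 11, 9, 5, 6, 7, 4, 2, 8, 3, 10]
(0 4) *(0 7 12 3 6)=(0 4 7 12 3 6)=[4, 1, 2, 6, 7, 5, 0, 12, 8, 9, 10, 11, 3]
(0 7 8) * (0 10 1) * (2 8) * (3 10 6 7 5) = [5, 0, 8, 10, 4, 3, 7, 2, 6, 9, 1] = (0 5 3 10 1)(2 8 6 7)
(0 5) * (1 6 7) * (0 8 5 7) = (0 7 1 6)(5 8) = [7, 6, 2, 3, 4, 8, 0, 1, 5]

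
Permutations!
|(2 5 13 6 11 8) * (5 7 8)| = |(2 7 8)(5 13 6 11)| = 12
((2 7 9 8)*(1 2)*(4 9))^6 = (9)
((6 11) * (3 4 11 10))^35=((3 4 11 6 10))^35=(11)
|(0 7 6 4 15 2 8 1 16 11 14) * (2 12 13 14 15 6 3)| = |(0 7 3 2 8 1 16 11 15 12 13 14)(4 6)| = 12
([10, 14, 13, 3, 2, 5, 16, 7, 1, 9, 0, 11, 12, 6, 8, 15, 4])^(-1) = [10, 8, 4, 3, 16, 5, 13, 7, 14, 9, 0, 11, 12, 2, 1, 15, 6]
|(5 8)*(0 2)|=2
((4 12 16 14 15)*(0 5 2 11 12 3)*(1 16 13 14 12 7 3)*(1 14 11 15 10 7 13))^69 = (16)(0 10 15)(2 3 14)(4 5 7)(11 13)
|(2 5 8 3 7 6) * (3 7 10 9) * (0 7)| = 6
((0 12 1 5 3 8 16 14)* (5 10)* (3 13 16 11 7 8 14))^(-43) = (0 1 5 16 14 12 10 13 3)(7 11 8)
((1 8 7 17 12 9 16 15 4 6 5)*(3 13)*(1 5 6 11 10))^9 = ((1 8 7 17 12 9 16 15 4 11 10)(3 13))^9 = (1 11 15 9 17 8 10 4 16 12 7)(3 13)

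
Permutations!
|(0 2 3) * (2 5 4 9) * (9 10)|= 7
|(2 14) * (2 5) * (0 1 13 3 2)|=7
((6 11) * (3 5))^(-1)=((3 5)(6 11))^(-1)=(3 5)(6 11)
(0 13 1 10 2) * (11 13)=(0 11 13 1 10 2)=[11, 10, 0, 3, 4, 5, 6, 7, 8, 9, 2, 13, 12, 1]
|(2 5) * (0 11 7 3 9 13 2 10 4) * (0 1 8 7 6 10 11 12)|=12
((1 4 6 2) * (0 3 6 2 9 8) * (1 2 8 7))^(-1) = ((0 3 6 9 7 1 4 8))^(-1) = (0 8 4 1 7 9 6 3)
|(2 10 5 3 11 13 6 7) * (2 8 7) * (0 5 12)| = |(0 5 3 11 13 6 2 10 12)(7 8)| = 18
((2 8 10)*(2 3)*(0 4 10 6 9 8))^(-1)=((0 4 10 3 2)(6 9 8))^(-1)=(0 2 3 10 4)(6 8 9)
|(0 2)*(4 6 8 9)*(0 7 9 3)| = |(0 2 7 9 4 6 8 3)| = 8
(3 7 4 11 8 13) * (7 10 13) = (3 10 13)(4 11 8 7) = [0, 1, 2, 10, 11, 5, 6, 4, 7, 9, 13, 8, 12, 3]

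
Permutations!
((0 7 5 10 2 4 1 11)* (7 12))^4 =(0 10 11 5 1 7 4 12 2)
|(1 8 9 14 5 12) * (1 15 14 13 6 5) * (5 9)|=6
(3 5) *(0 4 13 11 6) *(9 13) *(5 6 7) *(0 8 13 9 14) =(0 4 14)(3 6 8 13 11 7 5) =[4, 1, 2, 6, 14, 3, 8, 5, 13, 9, 10, 7, 12, 11, 0]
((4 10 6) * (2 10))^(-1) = ((2 10 6 4))^(-1) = (2 4 6 10)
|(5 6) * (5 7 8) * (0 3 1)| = 12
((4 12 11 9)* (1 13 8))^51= (13)(4 9 11 12)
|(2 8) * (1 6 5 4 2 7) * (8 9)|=8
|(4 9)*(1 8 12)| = 6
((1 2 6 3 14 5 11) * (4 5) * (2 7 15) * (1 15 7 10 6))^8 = (1 15 5 14 6)(2 11 4 3 10)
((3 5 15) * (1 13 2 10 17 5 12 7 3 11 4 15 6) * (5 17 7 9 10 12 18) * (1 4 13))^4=(2 7 6 13 10 5 11 9 18 15 12 3 4)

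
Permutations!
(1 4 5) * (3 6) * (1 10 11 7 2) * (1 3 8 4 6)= (1 6 8 4 5 10 11 7 2 3)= [0, 6, 3, 1, 5, 10, 8, 2, 4, 9, 11, 7]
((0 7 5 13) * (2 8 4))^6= ((0 7 5 13)(2 8 4))^6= (0 5)(7 13)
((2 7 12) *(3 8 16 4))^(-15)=(3 8 16 4)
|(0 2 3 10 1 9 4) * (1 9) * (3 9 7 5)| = |(0 2 9 4)(3 10 7 5)| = 4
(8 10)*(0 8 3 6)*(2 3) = (0 8 10 2 3 6) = [8, 1, 3, 6, 4, 5, 0, 7, 10, 9, 2]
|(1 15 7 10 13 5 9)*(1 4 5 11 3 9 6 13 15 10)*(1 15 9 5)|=|(1 10 9 4)(3 5 6 13 11)(7 15)|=20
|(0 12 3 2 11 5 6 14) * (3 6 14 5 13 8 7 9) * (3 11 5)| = |(0 12 6 3 2 5 14)(7 9 11 13 8)| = 35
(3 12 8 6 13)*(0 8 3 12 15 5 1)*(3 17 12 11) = [8, 0, 2, 15, 4, 1, 13, 7, 6, 9, 10, 3, 17, 11, 14, 5, 16, 12] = (0 8 6 13 11 3 15 5 1)(12 17)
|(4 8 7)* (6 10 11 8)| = 6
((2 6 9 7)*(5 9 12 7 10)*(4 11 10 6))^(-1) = (2 7 12 6 9 5 10 11 4)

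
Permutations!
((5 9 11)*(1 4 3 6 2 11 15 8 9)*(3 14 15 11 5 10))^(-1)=((1 4 14 15 8 9 11 10 3 6 2 5))^(-1)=(1 5 2 6 3 10 11 9 8 15 14 4)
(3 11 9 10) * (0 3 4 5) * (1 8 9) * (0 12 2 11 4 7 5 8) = [3, 0, 11, 4, 8, 12, 6, 5, 9, 10, 7, 1, 2] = (0 3 4 8 9 10 7 5 12 2 11 1)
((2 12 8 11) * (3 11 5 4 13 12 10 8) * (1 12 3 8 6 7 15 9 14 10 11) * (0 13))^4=((0 13 3 1 12 8 5 4)(2 11)(6 7 15 9 14 10))^4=(0 12)(1 4)(3 5)(6 14 15)(7 10 9)(8 13)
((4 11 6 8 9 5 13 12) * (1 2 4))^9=(1 12 13 5 9 8 6 11 4 2)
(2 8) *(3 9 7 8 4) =(2 4 3 9 7 8) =[0, 1, 4, 9, 3, 5, 6, 8, 2, 7]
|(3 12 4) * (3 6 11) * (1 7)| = |(1 7)(3 12 4 6 11)| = 10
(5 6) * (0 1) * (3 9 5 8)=(0 1)(3 9 5 6 8)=[1, 0, 2, 9, 4, 6, 8, 7, 3, 5]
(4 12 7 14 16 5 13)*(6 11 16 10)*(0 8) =(0 8)(4 12 7 14 10 6 11 16 5 13) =[8, 1, 2, 3, 12, 13, 11, 14, 0, 9, 6, 16, 7, 4, 10, 15, 5]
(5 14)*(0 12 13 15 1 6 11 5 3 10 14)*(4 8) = (0 12 13 15 1 6 11 5)(3 10 14)(4 8) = [12, 6, 2, 10, 8, 0, 11, 7, 4, 9, 14, 5, 13, 15, 3, 1]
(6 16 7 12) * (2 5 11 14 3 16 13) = (2 5 11 14 3 16 7 12 6 13) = [0, 1, 5, 16, 4, 11, 13, 12, 8, 9, 10, 14, 6, 2, 3, 15, 7]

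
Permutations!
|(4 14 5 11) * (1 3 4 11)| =|(1 3 4 14 5)| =5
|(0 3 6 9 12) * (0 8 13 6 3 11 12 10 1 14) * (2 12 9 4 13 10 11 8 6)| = |(0 8 10 1 14)(2 12 6 4 13)(9 11)| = 10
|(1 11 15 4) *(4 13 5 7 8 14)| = 9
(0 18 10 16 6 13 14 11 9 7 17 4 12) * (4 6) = (0 18 10 16 4 12)(6 13 14 11 9 7 17) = [18, 1, 2, 3, 12, 5, 13, 17, 8, 7, 16, 9, 0, 14, 11, 15, 4, 6, 10]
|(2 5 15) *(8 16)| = |(2 5 15)(8 16)| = 6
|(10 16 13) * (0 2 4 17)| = 12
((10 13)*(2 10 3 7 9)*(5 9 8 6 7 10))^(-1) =(2 9 5)(3 13 10)(6 8 7)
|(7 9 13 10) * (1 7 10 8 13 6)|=4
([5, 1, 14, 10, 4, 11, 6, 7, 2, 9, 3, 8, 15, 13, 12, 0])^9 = [5, 1, 14, 10, 4, 11, 6, 7, 2, 9, 3, 8, 15, 13, 12, 0]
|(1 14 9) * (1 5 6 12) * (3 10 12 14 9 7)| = 9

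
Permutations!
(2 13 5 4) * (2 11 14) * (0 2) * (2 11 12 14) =(0 11 2 13 5 4 12 14) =[11, 1, 13, 3, 12, 4, 6, 7, 8, 9, 10, 2, 14, 5, 0]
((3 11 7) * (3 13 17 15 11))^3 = (7 15 13 11 17)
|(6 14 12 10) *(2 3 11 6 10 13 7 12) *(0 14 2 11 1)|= 21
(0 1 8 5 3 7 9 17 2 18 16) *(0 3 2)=(0 1 8 5 2 18 16 3 7 9 17)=[1, 8, 18, 7, 4, 2, 6, 9, 5, 17, 10, 11, 12, 13, 14, 15, 3, 0, 16]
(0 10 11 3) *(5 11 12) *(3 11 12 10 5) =(0 5 12 3) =[5, 1, 2, 0, 4, 12, 6, 7, 8, 9, 10, 11, 3]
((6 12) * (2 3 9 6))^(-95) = ((2 3 9 6 12))^(-95) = (12)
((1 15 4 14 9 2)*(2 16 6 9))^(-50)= ((1 15 4 14 2)(6 9 16))^(-50)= (6 9 16)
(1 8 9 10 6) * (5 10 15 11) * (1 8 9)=(1 9 15 11 5 10 6 8)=[0, 9, 2, 3, 4, 10, 8, 7, 1, 15, 6, 5, 12, 13, 14, 11]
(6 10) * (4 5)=[0, 1, 2, 3, 5, 4, 10, 7, 8, 9, 6]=(4 5)(6 10)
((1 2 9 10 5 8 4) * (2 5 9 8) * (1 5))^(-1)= ((2 8 4 5)(9 10))^(-1)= (2 5 4 8)(9 10)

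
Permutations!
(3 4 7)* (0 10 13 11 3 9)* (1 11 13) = (13)(0 10 1 11 3 4 7 9) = [10, 11, 2, 4, 7, 5, 6, 9, 8, 0, 1, 3, 12, 13]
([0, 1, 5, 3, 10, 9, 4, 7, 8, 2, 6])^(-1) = (2 9 5)(4 6 10)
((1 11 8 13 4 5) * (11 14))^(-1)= ((1 14 11 8 13 4 5))^(-1)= (1 5 4 13 8 11 14)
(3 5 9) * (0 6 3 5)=(0 6 3)(5 9)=[6, 1, 2, 0, 4, 9, 3, 7, 8, 5]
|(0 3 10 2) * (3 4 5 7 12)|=8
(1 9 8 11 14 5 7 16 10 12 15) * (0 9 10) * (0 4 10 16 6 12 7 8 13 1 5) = (0 9 13 1 16 4 10 7 6 12 15 5 8 11 14) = [9, 16, 2, 3, 10, 8, 12, 6, 11, 13, 7, 14, 15, 1, 0, 5, 4]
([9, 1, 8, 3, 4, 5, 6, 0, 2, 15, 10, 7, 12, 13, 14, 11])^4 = [7, 1, 2, 3, 4, 5, 6, 11, 8, 0, 10, 15, 12, 13, 14, 9]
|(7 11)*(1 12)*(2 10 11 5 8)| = |(1 12)(2 10 11 7 5 8)| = 6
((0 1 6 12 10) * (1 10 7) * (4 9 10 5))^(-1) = ((0 5 4 9 10)(1 6 12 7))^(-1) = (0 10 9 4 5)(1 7 12 6)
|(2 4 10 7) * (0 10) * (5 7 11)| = |(0 10 11 5 7 2 4)| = 7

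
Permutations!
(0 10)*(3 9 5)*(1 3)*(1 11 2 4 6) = [10, 3, 4, 9, 6, 11, 1, 7, 8, 5, 0, 2] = (0 10)(1 3 9 5 11 2 4 6)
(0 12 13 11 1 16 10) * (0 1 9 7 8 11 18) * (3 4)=(0 12 13 18)(1 16 10)(3 4)(7 8 11 9)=[12, 16, 2, 4, 3, 5, 6, 8, 11, 7, 1, 9, 13, 18, 14, 15, 10, 17, 0]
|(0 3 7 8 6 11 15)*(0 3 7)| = |(0 7 8 6 11 15 3)| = 7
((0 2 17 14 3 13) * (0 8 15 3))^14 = (0 17)(2 14)(3 8)(13 15)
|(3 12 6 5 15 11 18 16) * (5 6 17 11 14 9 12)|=|(3 5 15 14 9 12 17 11 18 16)|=10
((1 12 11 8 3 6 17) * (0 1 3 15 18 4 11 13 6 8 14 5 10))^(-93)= (0 14 18 3 13)(1 5 4 8 6)(10 11 15 17 12)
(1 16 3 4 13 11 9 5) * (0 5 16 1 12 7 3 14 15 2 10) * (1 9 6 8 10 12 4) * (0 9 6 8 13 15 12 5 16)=(0 16 14 12 7 3 1 6 13 11 8 10 9)(2 5 4 15)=[16, 6, 5, 1, 15, 4, 13, 3, 10, 0, 9, 8, 7, 11, 12, 2, 14]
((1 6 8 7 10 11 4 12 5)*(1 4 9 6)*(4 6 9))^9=(4 12 5 6 8 7 10 11)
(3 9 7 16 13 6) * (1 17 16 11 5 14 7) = (1 17 16 13 6 3 9)(5 14 7 11) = [0, 17, 2, 9, 4, 14, 3, 11, 8, 1, 10, 5, 12, 6, 7, 15, 13, 16]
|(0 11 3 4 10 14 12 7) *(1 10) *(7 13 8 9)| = 12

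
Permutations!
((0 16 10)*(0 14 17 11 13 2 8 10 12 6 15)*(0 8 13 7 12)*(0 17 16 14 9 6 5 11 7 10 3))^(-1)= ((0 14 16 17 7 12 5 11 10 9 6 15 8 3)(2 13))^(-1)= (0 3 8 15 6 9 10 11 5 12 7 17 16 14)(2 13)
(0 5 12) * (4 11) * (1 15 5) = (0 1 15 5 12)(4 11) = [1, 15, 2, 3, 11, 12, 6, 7, 8, 9, 10, 4, 0, 13, 14, 5]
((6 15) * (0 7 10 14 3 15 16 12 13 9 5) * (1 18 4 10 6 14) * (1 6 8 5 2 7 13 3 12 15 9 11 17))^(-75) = (0 13 11 17 1 18 4 10 6 16 15 14 12 3 9 2 7 8 5)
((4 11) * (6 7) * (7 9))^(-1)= (4 11)(6 7 9)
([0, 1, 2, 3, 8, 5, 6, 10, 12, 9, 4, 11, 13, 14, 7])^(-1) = [0, 1, 2, 3, 10, 5, 6, 14, 4, 9, 7, 11, 8, 12, 13]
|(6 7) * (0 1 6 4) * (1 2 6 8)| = |(0 2 6 7 4)(1 8)| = 10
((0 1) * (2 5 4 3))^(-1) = (0 1)(2 3 4 5)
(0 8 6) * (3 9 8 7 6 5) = (0 7 6)(3 9 8 5) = [7, 1, 2, 9, 4, 3, 0, 6, 5, 8]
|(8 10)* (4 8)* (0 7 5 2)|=|(0 7 5 2)(4 8 10)|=12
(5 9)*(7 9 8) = (5 8 7 9) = [0, 1, 2, 3, 4, 8, 6, 9, 7, 5]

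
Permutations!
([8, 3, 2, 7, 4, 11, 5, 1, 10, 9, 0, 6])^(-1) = (0 10 8)(1 7 3)(5 6 11)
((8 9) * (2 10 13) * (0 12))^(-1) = (0 12)(2 13 10)(8 9)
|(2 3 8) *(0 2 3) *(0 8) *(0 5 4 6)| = 7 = |(0 2 8 3 5 4 6)|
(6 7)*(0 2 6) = (0 2 6 7) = [2, 1, 6, 3, 4, 5, 7, 0]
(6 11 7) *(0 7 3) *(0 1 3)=(0 7 6 11)(1 3)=[7, 3, 2, 1, 4, 5, 11, 6, 8, 9, 10, 0]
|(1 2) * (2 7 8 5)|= |(1 7 8 5 2)|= 5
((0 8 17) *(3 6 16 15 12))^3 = (17)(3 15 6 12 16)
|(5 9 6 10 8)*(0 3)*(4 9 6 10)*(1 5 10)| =10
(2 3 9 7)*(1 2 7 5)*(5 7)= (1 2 3 9 7 5)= [0, 2, 3, 9, 4, 1, 6, 5, 8, 7]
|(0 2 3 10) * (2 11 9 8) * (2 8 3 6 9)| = |(0 11 2 6 9 3 10)| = 7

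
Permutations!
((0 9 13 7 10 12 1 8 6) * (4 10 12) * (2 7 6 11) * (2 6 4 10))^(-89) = (0 6 11 8 1 12 7 2 4 13 9)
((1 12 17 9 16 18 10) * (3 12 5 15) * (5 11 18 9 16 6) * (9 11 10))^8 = ((1 10)(3 12 17 16 11 18 9 6 5 15))^8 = (3 5 9 11 17)(6 18 16 12 15)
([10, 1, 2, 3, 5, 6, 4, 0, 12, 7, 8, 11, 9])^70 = [9, 1, 2, 3, 5, 6, 4, 12, 0, 8, 7, 11, 10]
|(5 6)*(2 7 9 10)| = |(2 7 9 10)(5 6)| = 4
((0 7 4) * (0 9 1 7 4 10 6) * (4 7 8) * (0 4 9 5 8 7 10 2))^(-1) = ((0 10 6 4 5 8 9 1 7 2))^(-1) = (0 2 7 1 9 8 5 4 6 10)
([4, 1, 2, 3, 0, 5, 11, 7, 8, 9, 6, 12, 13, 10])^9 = (0 4)(6 10 13 12 11)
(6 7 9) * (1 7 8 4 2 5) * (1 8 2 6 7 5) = (1 5 8 4 6 2)(7 9) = [0, 5, 1, 3, 6, 8, 2, 9, 4, 7]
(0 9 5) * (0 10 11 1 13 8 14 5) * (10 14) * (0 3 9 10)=(0 10 11 1 13 8)(3 9)(5 14)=[10, 13, 2, 9, 4, 14, 6, 7, 0, 3, 11, 1, 12, 8, 5]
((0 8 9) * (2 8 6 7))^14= (0 7 8)(2 9 6)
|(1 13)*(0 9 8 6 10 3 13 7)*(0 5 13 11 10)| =12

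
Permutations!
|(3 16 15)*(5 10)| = |(3 16 15)(5 10)| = 6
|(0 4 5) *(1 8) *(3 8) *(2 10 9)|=|(0 4 5)(1 3 8)(2 10 9)|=3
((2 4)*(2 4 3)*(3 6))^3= ((2 6 3))^3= (6)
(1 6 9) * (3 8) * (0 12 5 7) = [12, 6, 2, 8, 4, 7, 9, 0, 3, 1, 10, 11, 5] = (0 12 5 7)(1 6 9)(3 8)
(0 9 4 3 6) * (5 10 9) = [5, 1, 2, 6, 3, 10, 0, 7, 8, 4, 9] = (0 5 10 9 4 3 6)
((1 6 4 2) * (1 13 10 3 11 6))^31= ((2 13 10 3 11 6 4))^31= (2 3 4 10 6 13 11)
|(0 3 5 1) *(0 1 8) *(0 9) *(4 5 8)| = |(0 3 8 9)(4 5)| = 4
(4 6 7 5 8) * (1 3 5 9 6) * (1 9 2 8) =(1 3 5)(2 8 4 9 6 7) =[0, 3, 8, 5, 9, 1, 7, 2, 4, 6]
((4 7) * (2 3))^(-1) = ((2 3)(4 7))^(-1) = (2 3)(4 7)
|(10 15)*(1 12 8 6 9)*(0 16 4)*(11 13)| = 30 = |(0 16 4)(1 12 8 6 9)(10 15)(11 13)|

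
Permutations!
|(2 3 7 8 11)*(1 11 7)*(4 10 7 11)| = 8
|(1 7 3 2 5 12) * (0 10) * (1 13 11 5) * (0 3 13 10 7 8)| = 11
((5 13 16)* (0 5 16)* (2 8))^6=(16)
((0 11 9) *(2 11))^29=((0 2 11 9))^29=(0 2 11 9)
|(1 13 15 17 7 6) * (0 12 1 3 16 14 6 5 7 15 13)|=12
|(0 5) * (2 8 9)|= |(0 5)(2 8 9)|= 6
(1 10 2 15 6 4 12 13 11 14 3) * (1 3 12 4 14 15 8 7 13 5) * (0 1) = [1, 10, 8, 3, 4, 0, 14, 13, 7, 9, 2, 15, 5, 11, 12, 6] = (0 1 10 2 8 7 13 11 15 6 14 12 5)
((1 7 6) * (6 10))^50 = (1 10)(6 7)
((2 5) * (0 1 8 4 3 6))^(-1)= (0 6 3 4 8 1)(2 5)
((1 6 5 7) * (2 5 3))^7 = (1 6 3 2 5 7)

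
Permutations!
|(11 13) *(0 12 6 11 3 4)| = 7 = |(0 12 6 11 13 3 4)|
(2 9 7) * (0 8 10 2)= (0 8 10 2 9 7)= [8, 1, 9, 3, 4, 5, 6, 0, 10, 7, 2]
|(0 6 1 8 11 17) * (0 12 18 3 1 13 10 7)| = 35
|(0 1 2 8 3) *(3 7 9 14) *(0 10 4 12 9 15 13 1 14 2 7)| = 36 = |(0 14 3 10 4 12 9 2 8)(1 7 15 13)|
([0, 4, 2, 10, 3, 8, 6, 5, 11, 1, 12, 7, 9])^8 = (1 3 12)(4 10 9)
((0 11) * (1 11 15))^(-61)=(0 11 1 15)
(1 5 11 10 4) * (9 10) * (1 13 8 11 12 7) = (1 5 12 7)(4 13 8 11 9 10) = [0, 5, 2, 3, 13, 12, 6, 1, 11, 10, 4, 9, 7, 8]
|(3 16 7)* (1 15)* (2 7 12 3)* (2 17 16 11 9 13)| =|(1 15)(2 7 17 16 12 3 11 9 13)| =18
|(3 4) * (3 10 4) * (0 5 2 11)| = 4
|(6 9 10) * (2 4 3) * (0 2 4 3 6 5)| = |(0 2 3 4 6 9 10 5)| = 8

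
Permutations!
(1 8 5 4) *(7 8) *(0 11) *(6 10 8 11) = [6, 7, 2, 3, 1, 4, 10, 11, 5, 9, 8, 0] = (0 6 10 8 5 4 1 7 11)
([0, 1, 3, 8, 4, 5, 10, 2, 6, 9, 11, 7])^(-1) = (2 7 11 10 6 8 3)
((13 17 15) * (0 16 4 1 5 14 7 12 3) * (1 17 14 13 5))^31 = ((0 16 4 17 15 5 13 14 7 12 3))^31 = (0 12 14 5 17 16 3 7 13 15 4)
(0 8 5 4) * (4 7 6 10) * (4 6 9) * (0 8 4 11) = (0 4 8 5 7 9 11)(6 10) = [4, 1, 2, 3, 8, 7, 10, 9, 5, 11, 6, 0]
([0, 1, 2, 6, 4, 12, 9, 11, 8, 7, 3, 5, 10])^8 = [0, 1, 2, 3, 4, 5, 6, 7, 8, 9, 10, 11, 12]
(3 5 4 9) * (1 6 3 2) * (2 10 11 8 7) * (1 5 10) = (1 6 3 10 11 8 7 2 5 4 9) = [0, 6, 5, 10, 9, 4, 3, 2, 7, 1, 11, 8]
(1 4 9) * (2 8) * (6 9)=(1 4 6 9)(2 8)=[0, 4, 8, 3, 6, 5, 9, 7, 2, 1]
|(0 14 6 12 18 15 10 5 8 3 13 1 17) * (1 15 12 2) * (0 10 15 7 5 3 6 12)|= 20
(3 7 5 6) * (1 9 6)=(1 9 6 3 7 5)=[0, 9, 2, 7, 4, 1, 3, 5, 8, 6]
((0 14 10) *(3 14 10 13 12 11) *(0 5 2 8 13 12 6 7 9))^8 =(14)(0 9 7 6 13 8 2 5 10)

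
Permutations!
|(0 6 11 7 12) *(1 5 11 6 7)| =|(0 7 12)(1 5 11)| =3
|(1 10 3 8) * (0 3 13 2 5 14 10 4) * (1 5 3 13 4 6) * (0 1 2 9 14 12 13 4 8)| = |(0 4 1 6 2 3)(5 12 13 9 14 10 8)| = 42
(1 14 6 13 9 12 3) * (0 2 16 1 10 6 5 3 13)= (0 2 16 1 14 5 3 10 6)(9 12 13)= [2, 14, 16, 10, 4, 3, 0, 7, 8, 12, 6, 11, 13, 9, 5, 15, 1]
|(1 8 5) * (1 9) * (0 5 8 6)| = |(0 5 9 1 6)| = 5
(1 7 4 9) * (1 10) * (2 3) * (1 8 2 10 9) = (1 7 4)(2 3 10 8) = [0, 7, 3, 10, 1, 5, 6, 4, 2, 9, 8]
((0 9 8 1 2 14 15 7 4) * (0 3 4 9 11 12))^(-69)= ((0 11 12)(1 2 14 15 7 9 8)(3 4))^(-69)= (1 2 14 15 7 9 8)(3 4)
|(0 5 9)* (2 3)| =6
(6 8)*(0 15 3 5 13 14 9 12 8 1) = (0 15 3 5 13 14 9 12 8 6 1) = [15, 0, 2, 5, 4, 13, 1, 7, 6, 12, 10, 11, 8, 14, 9, 3]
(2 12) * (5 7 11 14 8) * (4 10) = (2 12)(4 10)(5 7 11 14 8) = [0, 1, 12, 3, 10, 7, 6, 11, 5, 9, 4, 14, 2, 13, 8]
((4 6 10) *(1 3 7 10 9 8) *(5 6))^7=(1 9 5 10 3 8 6 4 7)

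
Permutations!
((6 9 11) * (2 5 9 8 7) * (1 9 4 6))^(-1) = (1 11 9)(2 7 8 6 4 5) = ((1 9 11)(2 5 4 6 8 7))^(-1)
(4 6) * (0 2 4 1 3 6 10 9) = (0 2 4 10 9)(1 3 6) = [2, 3, 4, 6, 10, 5, 1, 7, 8, 0, 9]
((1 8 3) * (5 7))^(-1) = (1 3 8)(5 7) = ((1 8 3)(5 7))^(-1)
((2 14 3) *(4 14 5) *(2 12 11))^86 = ((2 5 4 14 3 12 11))^86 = (2 4 3 11 5 14 12)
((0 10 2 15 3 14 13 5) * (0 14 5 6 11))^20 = (15)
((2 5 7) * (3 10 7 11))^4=(2 10 11)(3 5 7)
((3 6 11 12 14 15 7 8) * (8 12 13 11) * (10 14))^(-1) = (3 8 6)(7 15 14 10 12)(11 13)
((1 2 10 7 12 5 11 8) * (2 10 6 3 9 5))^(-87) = (1 10 7 12 2 6 3 9 5 11 8)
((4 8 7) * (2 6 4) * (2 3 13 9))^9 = ((2 6 4 8 7 3 13 9))^9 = (2 6 4 8 7 3 13 9)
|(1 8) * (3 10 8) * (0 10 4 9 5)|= |(0 10 8 1 3 4 9 5)|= 8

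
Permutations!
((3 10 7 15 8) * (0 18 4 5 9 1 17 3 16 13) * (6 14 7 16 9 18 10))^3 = (18)(0 13 16 10)(1 6 15)(3 7 9)(8 17 14)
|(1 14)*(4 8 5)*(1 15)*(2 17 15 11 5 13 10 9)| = |(1 14 11 5 4 8 13 10 9 2 17 15)| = 12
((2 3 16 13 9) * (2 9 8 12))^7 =((2 3 16 13 8 12))^7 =(2 3 16 13 8 12)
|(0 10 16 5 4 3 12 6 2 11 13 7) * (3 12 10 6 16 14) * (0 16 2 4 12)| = |(0 6 4)(2 11 13 7 16 5 12)(3 10 14)| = 21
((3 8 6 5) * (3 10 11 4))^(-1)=((3 8 6 5 10 11 4))^(-1)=(3 4 11 10 5 6 8)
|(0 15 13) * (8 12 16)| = |(0 15 13)(8 12 16)| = 3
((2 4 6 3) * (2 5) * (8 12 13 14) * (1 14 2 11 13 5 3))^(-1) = (1 6 4 2 13 11 5 12 8 14)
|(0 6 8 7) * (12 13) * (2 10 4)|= |(0 6 8 7)(2 10 4)(12 13)|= 12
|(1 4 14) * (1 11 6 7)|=6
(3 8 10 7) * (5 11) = (3 8 10 7)(5 11) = [0, 1, 2, 8, 4, 11, 6, 3, 10, 9, 7, 5]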